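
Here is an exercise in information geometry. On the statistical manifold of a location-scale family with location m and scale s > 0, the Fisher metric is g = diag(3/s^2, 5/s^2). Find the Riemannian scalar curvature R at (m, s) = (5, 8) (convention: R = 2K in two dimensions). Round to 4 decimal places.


The metric has the form g = (A dm^2 + B ds^2)/s^2 with A = 3, B = 5.
Substitute u = sqrt(A/B)*m: g = B*(du^2 + ds^2)/s^2, i.e. B times the
Poincare upper half-plane metric, which has constant Gaussian curvature -1.
Scaling a 2D metric by a constant c divides the Gaussian curvature by c,
so K = -1/B = -1/(5) = -0.2000 everywhere (the point (m, s) = (5, 8) is irrelevant:
the curvature is constant).
Scalar curvature in dimension 2: R = 2K = -2/(5) = -0.4000.

-0.4000


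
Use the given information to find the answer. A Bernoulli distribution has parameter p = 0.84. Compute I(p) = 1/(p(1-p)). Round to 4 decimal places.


For Bernoulli(p), Fisher information is I(p) = 1/(p*(1-p)).
p = 0.84, 1-p = 0.16.
p*(1-p) = 0.1344.
I(p) = 1/0.1344 = 7.4405

7.4405


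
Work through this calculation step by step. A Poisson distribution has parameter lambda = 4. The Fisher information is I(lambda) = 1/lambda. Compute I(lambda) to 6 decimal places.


Fisher information for Poisson: I(lambda) = 1/lambda.
lambda = 4.
I(lambda) = 1/4 = 0.250000

0.250000


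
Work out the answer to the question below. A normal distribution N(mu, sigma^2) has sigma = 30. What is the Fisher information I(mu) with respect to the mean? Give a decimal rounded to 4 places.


The Fisher information for the mean of a normal distribution is I(mu) = 1/sigma^2.
sigma = 30, so sigma^2 = 900.
I(mu) = 1/900 = 0.0011

0.0011


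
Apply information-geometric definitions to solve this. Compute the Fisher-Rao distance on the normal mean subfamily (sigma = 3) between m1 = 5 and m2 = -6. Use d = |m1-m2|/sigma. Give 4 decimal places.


On the fixed-variance normal subfamily, geodesic distance = |m1-m2|/sigma.
|5 - -6| = 11.
sigma = 3.
d = 11/3 = 3.6667

3.6667


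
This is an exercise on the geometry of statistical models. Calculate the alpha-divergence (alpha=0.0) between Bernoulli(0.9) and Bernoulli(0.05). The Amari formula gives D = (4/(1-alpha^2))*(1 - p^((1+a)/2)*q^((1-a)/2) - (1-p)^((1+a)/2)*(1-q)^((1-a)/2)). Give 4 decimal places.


Amari alpha-divergence:
D = (4/(1-alpha^2))*(1 - p^((1+a)/2)*q^((1-a)/2) - (1-p)^((1+a)/2)*(1-q)^((1-a)/2)).
alpha = 0.0, p = 0.9, q = 0.05.
e1 = (1+alpha)/2 = 0.5, e2 = (1-alpha)/2 = 0.5.
t1 = p^e1 * q^e2 = 0.9^0.5 * 0.05^0.5 = 0.212132.
t2 = (1-p)^e1 * (1-q)^e2 = 0.1^0.5 * 0.95^0.5 = 0.308221.
4/(1-alpha^2) = 4.0.
D = 4.0*(1 - 0.212132 - 0.308221) = 1.9186

1.9186


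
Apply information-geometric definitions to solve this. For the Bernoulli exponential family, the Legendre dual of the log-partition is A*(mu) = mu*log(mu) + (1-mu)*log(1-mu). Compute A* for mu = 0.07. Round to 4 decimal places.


Legendre transform for Bernoulli:
A*(mu) = mu*log(mu) + (1-mu)*log(1-mu).
mu = 0.07, 1-mu = 0.93.
mu*log(mu) = 0.07*log(0.07) = -0.186148.
(1-mu)*log(1-mu) = 0.93*log(0.93) = -0.067491.
A* = -0.186148 + -0.067491 = -0.2536

-0.2536


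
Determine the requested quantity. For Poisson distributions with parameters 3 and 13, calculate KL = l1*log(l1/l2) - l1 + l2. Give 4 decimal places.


KL divergence for Poisson:
KL = l1*log(l1/l2) - l1 + l2.
l1 = 3, l2 = 13.
log(3/13) = -1.466337.
l1*log(l1/l2) = 3 * -1.466337 = -4.399011.
KL = -4.399011 - 3 + 13 = 5.6010

5.6010


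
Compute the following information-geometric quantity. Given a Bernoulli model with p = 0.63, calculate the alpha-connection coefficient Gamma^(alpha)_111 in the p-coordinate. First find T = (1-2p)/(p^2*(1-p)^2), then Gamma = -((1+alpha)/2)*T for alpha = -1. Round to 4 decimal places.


Skewness (Amari-Chentsov) tensor: T = (1-2p)/(p^2*(1-p)^2).
p = 0.63, 1-2p = -0.26, p^2 = 0.3969, (1-p)^2 = 0.1369.
T = -0.26/(0.3969 * 0.1369) = -4.785076.
In the p-coordinate, Gamma^(alpha) = Gamma^(0) - (alpha/2)*T with Gamma^(0) = (1/2)*g'(p) = -T/2,
so Gamma^(alpha) = -((1+alpha)/2)*T.
alpha = -1, -(1+alpha)/2 = 0.0.
Gamma = 0.0 * -4.785076 = 0.0000

0.0000


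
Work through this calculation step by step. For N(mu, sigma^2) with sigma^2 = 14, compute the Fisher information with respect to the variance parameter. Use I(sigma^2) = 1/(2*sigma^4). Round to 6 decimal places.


Fisher information for variance: I(sigma^2) = 1/(2*sigma^4).
sigma^2 = 14, so sigma^4 = 196.
I = 1/(2*196) = 1/392 = 0.002551

0.002551


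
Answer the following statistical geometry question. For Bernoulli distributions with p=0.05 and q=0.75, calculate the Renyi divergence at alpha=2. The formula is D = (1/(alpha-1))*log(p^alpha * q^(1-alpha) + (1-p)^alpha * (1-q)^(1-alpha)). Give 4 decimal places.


Renyi divergence of order alpha between Bernoulli distributions:
D = (1/(alpha-1))*log(p^alpha * q^(1-alpha) + (1-p)^alpha * (1-q)^(1-alpha)).
alpha = 2, p = 0.05, q = 0.75.
p^alpha * q^(1-alpha) = 0.05^2 * 0.75^-1 = 0.003333.
(1-p)^alpha * (1-q)^(1-alpha) = 0.95^2 * 0.25^-1 = 3.61.
sum = 0.003333 + 3.61 = 3.613333.
D = (1/1)*log(3.613333) = 1.2846

1.2846


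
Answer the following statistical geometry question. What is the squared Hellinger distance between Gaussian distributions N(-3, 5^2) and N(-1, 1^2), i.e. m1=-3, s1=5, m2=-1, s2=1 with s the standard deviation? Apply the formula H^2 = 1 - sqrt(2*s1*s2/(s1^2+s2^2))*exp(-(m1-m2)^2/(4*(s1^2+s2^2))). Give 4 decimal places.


Squared Hellinger distance for Gaussians:
H^2 = 1 - sqrt(2*s1*s2/(s1^2+s2^2)) * exp(-(m1-m2)^2/(4*(s1^2+s2^2))).
s1^2 = 25, s2^2 = 1, s1^2+s2^2 = 26.
sqrt(2*5*1/(26)) = 0.620174.
(m1-m2)^2 = (-2)^2 = 4.
exp(-4/(4*26)) = exp(-0.038462) = 0.962269.
H^2 = 1 - 0.620174*0.962269 = 0.4032

0.4032


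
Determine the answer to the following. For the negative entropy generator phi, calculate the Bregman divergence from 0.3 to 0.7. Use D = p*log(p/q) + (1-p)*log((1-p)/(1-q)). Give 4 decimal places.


Bregman divergence with negative entropy generator:
D = p*log(p/q) + (1-p)*log((1-p)/(1-q)).
p = 0.3, q = 0.7.
p*log(p/q) = 0.3*log(0.3/0.7) = -0.254189.
(1-p)*log((1-p)/(1-q)) = 0.7*log(0.7/0.3) = 0.593109.
D = -0.254189 + 0.593109 = 0.3389

0.3389


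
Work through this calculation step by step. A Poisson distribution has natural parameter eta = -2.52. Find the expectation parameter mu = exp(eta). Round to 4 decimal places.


Expectation parameter for Poisson exponential family:
mu = exp(eta).
eta = -2.52.
mu = exp(-2.52) = 0.0805

0.0805


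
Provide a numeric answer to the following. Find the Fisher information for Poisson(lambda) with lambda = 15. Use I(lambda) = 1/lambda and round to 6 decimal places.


Fisher information for Poisson: I(lambda) = 1/lambda.
lambda = 15.
I(lambda) = 1/15 = 0.066667

0.066667


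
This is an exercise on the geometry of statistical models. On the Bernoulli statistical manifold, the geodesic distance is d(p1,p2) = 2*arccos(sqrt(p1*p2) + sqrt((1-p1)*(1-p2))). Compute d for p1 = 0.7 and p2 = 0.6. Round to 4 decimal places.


Geodesic distance on Bernoulli manifold:
d(p1,p2) = 2*arccos(sqrt(p1*p2) + sqrt((1-p1)*(1-p2))).
sqrt(p1*p2) = sqrt(0.7*0.6) = 0.648074.
sqrt((1-p1)*(1-p2)) = sqrt(0.3*0.4) = 0.34641.
arg = 0.648074 + 0.34641 = 0.994484.
d = 2*arccos(0.994484) = 0.2102

0.2102


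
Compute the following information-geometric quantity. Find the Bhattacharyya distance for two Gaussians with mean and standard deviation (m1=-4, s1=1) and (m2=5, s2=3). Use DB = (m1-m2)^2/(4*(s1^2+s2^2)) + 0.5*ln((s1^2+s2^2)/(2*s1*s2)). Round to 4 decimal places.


Bhattacharyya distance between two Gaussians:
DB = (m1-m2)^2/(4*(s1^2+s2^2)) + (1/2)*ln((s1^2+s2^2)/(2*s1*s2)).
(m1-m2)^2 = (-9)^2 = 81.
s1^2+s2^2 = 1 + 9 = 10.
term1 = 81/40 = 2.025.
term2 = 0.5*ln(10/6.0) = 0.255413.
DB = 2.025 + 0.255413 = 2.2804

2.2804


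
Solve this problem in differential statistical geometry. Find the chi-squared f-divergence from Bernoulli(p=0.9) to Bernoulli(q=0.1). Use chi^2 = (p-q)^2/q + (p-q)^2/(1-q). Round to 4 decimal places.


Chi-squared divergence between Bernoulli distributions:
chi^2 = (p-q)^2/q + (p-q)^2/(1-q).
p = 0.9, q = 0.1, p-q = 0.8.
(p-q)^2 = 0.64.
term1 = 0.64/0.1 = 6.4.
term2 = 0.64/0.9 = 0.711111.
chi^2 = 6.4 + 0.711111 = 7.1111

7.1111


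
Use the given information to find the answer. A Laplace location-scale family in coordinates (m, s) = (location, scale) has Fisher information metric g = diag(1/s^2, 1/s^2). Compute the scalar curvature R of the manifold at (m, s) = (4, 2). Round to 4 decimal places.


The metric has the form g = (A dm^2 + B ds^2)/s^2 with A = 1, B = 1.
Substitute u = sqrt(A/B)*m: g = B*(du^2 + ds^2)/s^2, i.e. B times the
Poincare upper half-plane metric, which has constant Gaussian curvature -1.
Scaling a 2D metric by a constant c divides the Gaussian curvature by c,
so K = -1/B = -1/(1) = -1.0000 everywhere (the point (m, s) = (4, 2) is irrelevant:
the curvature is constant).
Scalar curvature in dimension 2: R = 2K = -2/(1) = -2.0000.

-2.0000


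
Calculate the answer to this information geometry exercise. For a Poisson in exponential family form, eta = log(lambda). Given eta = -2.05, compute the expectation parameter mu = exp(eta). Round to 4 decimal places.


Expectation parameter for Poisson exponential family:
mu = exp(eta).
eta = -2.05.
mu = exp(-2.05) = 0.1287

0.1287


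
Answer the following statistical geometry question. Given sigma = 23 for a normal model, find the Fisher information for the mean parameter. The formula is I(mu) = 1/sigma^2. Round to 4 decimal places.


The Fisher information for the mean of a normal distribution is I(mu) = 1/sigma^2.
sigma = 23, so sigma^2 = 529.
I(mu) = 1/529 = 0.0019

0.0019


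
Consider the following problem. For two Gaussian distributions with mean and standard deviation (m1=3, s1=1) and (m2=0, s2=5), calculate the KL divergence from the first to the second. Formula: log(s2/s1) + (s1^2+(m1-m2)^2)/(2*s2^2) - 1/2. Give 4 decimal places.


KL divergence between normal distributions:
KL = log(s2/s1) + (s1^2 + (m1-m2)^2)/(2*s2^2) - 1/2.
log(5/1) = 1.609438.
(1^2 + (3-0)^2)/(2*5^2) = (1 + 9)/50 = 0.2.
KL = 1.609438 + 0.2 - 0.5 = 1.3094

1.3094


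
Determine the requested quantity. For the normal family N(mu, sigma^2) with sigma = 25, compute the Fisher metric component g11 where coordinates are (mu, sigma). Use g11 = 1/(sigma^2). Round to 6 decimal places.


For the 2-parameter normal family, the Fisher metric has:
  g11 = 1/sigma^2, g22 = 2/sigma^2.
sigma = 25, sigma^2 = 625.
g11 = 0.001600

0.001600


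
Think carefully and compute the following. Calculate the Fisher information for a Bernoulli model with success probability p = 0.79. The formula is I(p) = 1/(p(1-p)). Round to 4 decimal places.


For Bernoulli(p), Fisher information is I(p) = 1/(p*(1-p)).
p = 0.79, 1-p = 0.21.
p*(1-p) = 0.1659.
I(p) = 1/0.1659 = 6.0277

6.0277


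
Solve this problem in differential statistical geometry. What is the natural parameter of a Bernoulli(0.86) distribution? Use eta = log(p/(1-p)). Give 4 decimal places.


Natural parameter for Bernoulli: eta = log(p/(1-p)).
p = 0.86, 1-p = 0.14.
p/(1-p) = 6.142857.
eta = log(6.142857) = 1.8153

1.8153


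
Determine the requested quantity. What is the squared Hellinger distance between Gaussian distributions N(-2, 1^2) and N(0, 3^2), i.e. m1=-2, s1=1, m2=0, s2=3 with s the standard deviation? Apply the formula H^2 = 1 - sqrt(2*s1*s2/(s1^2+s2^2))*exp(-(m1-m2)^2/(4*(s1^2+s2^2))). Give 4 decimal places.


Squared Hellinger distance for Gaussians:
H^2 = 1 - sqrt(2*s1*s2/(s1^2+s2^2)) * exp(-(m1-m2)^2/(4*(s1^2+s2^2))).
s1^2 = 1, s2^2 = 9, s1^2+s2^2 = 10.
sqrt(2*1*3/(10)) = 0.774597.
(m1-m2)^2 = (-2)^2 = 4.
exp(-4/(4*10)) = exp(-0.1) = 0.904837.
H^2 = 1 - 0.774597*0.904837 = 0.2991

0.2991


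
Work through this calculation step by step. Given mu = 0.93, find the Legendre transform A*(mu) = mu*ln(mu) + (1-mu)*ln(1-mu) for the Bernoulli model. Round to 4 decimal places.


Legendre transform for Bernoulli:
A*(mu) = mu*log(mu) + (1-mu)*log(1-mu).
mu = 0.93, 1-mu = 0.07.
mu*log(mu) = 0.93*log(0.93) = -0.067491.
(1-mu)*log(1-mu) = 0.07*log(0.07) = -0.186148.
A* = -0.067491 + -0.186148 = -0.2536

-0.2536


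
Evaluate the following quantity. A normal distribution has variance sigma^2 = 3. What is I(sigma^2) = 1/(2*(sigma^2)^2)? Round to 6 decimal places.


Fisher information for variance: I(sigma^2) = 1/(2*sigma^4).
sigma^2 = 3, so sigma^4 = 9.
I = 1/(2*9) = 1/18 = 0.055556

0.055556


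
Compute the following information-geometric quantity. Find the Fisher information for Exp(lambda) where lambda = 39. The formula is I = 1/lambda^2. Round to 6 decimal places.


Fisher information for exponential: I(lambda) = 1/lambda^2.
lambda = 39, lambda^2 = 1521.
I = 1/1521 = 0.000657

0.000657


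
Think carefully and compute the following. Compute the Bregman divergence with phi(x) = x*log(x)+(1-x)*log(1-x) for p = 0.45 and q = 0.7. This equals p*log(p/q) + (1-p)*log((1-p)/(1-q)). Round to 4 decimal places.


Bregman divergence with negative entropy generator:
D = p*log(p/q) + (1-p)*log((1-p)/(1-q)).
p = 0.45, q = 0.7.
p*log(p/q) = 0.45*log(0.45/0.7) = -0.198825.
(1-p)*log((1-p)/(1-q)) = 0.55*log(0.55/0.3) = 0.333375.
D = -0.198825 + 0.333375 = 0.1345

0.1345


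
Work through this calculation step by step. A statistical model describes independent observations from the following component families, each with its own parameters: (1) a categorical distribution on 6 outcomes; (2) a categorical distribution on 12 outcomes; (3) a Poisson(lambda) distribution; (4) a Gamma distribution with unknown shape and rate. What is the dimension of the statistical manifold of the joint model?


The dimension of a statistical manifold equals the number of free
(independent) real parameters of the model. For a product of independent
blocks the parameter counts add.
- categorical on 6 outcomes (probabilities sum to 1): 6-1 = 5.
- categorical on 12 outcomes (probabilities sum to 1): 12-1 = 11.
- Poisson (lambda): 1.
- Gamma (shape, rate): 2.
Total = 5 + 11 + 1 + 2 = 19.
Dimension = 19

19


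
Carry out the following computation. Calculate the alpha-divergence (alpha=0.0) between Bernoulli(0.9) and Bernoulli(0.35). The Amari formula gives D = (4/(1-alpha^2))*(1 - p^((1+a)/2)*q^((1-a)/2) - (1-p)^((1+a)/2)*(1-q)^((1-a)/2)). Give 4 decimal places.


Amari alpha-divergence:
D = (4/(1-alpha^2))*(1 - p^((1+a)/2)*q^((1-a)/2) - (1-p)^((1+a)/2)*(1-q)^((1-a)/2)).
alpha = 0.0, p = 0.9, q = 0.35.
e1 = (1+alpha)/2 = 0.5, e2 = (1-alpha)/2 = 0.5.
t1 = p^e1 * q^e2 = 0.9^0.5 * 0.35^0.5 = 0.561249.
t2 = (1-p)^e1 * (1-q)^e2 = 0.1^0.5 * 0.65^0.5 = 0.254951.
4/(1-alpha^2) = 4.0.
D = 4.0*(1 - 0.561249 - 0.254951) = 0.7352

0.7352


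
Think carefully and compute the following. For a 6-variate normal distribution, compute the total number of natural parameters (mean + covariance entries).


Exponential family dimension calculation:
For 6-dim MVN: mean has 6 params, covariance has 6*7/2 = 21 unique entries.
Total dim = 6 + 21 = 27.

27


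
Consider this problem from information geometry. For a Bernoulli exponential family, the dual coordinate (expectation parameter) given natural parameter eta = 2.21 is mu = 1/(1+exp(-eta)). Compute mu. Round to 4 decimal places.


Dual coordinate (expectation parameter) for Bernoulli:
mu = 1/(1+exp(-eta)).
eta = 2.21.
exp(-eta) = exp(-2.21) = 0.109701.
mu = 1/(1+0.109701) = 0.9011

0.9011


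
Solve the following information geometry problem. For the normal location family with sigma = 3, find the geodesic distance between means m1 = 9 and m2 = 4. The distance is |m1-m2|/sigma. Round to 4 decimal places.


On the fixed-variance normal subfamily, geodesic distance = |m1-m2|/sigma.
|9 - 4| = 5.
sigma = 3.
d = 5/3 = 1.6667

1.6667


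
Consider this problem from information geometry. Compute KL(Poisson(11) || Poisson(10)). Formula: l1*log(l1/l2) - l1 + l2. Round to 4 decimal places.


KL divergence for Poisson:
KL = l1*log(l1/l2) - l1 + l2.
l1 = 11, l2 = 10.
log(11/10) = 0.09531.
l1*log(l1/l2) = 11 * 0.09531 = 1.048412.
KL = 1.048412 - 11 + 10 = 0.0484

0.0484


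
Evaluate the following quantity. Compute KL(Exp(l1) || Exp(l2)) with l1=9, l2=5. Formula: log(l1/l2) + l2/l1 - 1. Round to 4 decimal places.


KL divergence for exponential family:
KL = log(l1/l2) + l2/l1 - 1.
log(9/5) = 0.587787.
5/9 = 0.555556.
KL = 0.587787 + 0.555556 - 1 = 0.1433

0.1433


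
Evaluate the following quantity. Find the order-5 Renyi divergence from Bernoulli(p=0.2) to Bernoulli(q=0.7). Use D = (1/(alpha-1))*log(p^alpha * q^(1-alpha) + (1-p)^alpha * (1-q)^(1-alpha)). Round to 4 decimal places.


Renyi divergence of order alpha between Bernoulli distributions:
D = (1/(alpha-1))*log(p^alpha * q^(1-alpha) + (1-p)^alpha * (1-q)^(1-alpha)).
alpha = 5, p = 0.2, q = 0.7.
p^alpha * q^(1-alpha) = 0.2^5 * 0.7^-4 = 0.001333.
(1-p)^alpha * (1-q)^(1-alpha) = 0.8^5 * 0.3^-4 = 40.454321.
sum = 0.001333 + 40.454321 = 40.455654.
D = (1/4)*log(40.455654) = 0.9251

0.9251


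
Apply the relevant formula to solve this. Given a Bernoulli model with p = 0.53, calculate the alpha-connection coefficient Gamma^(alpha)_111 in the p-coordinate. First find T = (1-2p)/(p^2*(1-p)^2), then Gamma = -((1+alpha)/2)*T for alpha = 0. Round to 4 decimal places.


Skewness (Amari-Chentsov) tensor: T = (1-2p)/(p^2*(1-p)^2).
p = 0.53, 1-2p = -0.06, p^2 = 0.2809, (1-p)^2 = 0.2209.
T = -0.06/(0.2809 * 0.2209) = -0.96695.
In the p-coordinate, Gamma^(alpha) = Gamma^(0) - (alpha/2)*T with Gamma^(0) = (1/2)*g'(p) = -T/2,
so Gamma^(alpha) = -((1+alpha)/2)*T.
alpha = 0, -(1+alpha)/2 = -0.5.
Gamma = -0.5 * -0.96695 = 0.4835

0.4835


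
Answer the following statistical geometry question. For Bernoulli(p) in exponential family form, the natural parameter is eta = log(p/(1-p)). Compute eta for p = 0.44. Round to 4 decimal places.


Natural parameter for Bernoulli: eta = log(p/(1-p)).
p = 0.44, 1-p = 0.56.
p/(1-p) = 0.785714.
eta = log(0.785714) = -0.2412

-0.2412


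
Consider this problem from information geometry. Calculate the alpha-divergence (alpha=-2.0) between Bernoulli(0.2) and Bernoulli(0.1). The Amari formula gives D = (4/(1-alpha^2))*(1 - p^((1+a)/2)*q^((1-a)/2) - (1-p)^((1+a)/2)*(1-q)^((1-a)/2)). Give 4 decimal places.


Amari alpha-divergence:
D = (4/(1-alpha^2))*(1 - p^((1+a)/2)*q^((1-a)/2) - (1-p)^((1+a)/2)*(1-q)^((1-a)/2)).
alpha = -2.0, p = 0.2, q = 0.1.
e1 = (1+alpha)/2 = -0.5, e2 = (1-alpha)/2 = 1.5.
t1 = p^e1 * q^e2 = 0.2^-0.5 * 0.1^1.5 = 0.070711.
t2 = (1-p)^e1 * (1-q)^e2 = 0.8^-0.5 * 0.9^1.5 = 0.954594.
4/(1-alpha^2) = -1.333333.
D = -1.333333*(1 - 0.070711 - 0.954594) = 0.0337

0.0337


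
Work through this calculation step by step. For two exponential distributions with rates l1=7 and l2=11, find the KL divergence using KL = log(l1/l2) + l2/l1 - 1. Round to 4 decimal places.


KL divergence for exponential family:
KL = log(l1/l2) + l2/l1 - 1.
log(7/11) = -0.451985.
11/7 = 1.571429.
KL = -0.451985 + 1.571429 - 1 = 0.1194

0.1194


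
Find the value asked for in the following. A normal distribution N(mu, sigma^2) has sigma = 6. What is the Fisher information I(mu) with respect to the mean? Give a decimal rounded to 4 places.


The Fisher information for the mean of a normal distribution is I(mu) = 1/sigma^2.
sigma = 6, so sigma^2 = 36.
I(mu) = 1/36 = 0.0278

0.0278


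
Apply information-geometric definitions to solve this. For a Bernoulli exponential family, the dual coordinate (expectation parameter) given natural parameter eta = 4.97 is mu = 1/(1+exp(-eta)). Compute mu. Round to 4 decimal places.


Dual coordinate (expectation parameter) for Bernoulli:
mu = 1/(1+exp(-eta)).
eta = 4.97.
exp(-eta) = exp(-4.97) = 0.006943.
mu = 1/(1+0.006943) = 0.9931

0.9931


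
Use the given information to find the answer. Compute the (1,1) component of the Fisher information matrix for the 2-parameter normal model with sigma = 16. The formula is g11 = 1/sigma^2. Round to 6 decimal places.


For the 2-parameter normal family, the Fisher metric has:
  g11 = 1/sigma^2, g22 = 2/sigma^2.
sigma = 16, sigma^2 = 256.
g11 = 0.003906

0.003906


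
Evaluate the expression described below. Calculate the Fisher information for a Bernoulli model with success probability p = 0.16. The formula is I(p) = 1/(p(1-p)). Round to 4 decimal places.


For Bernoulli(p), Fisher information is I(p) = 1/(p*(1-p)).
p = 0.16, 1-p = 0.84.
p*(1-p) = 0.1344.
I(p) = 1/0.1344 = 7.4405

7.4405


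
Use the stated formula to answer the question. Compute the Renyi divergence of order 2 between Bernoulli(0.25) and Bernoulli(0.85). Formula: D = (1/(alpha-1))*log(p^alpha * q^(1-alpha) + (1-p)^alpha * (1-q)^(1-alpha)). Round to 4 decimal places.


Renyi divergence of order alpha between Bernoulli distributions:
D = (1/(alpha-1))*log(p^alpha * q^(1-alpha) + (1-p)^alpha * (1-q)^(1-alpha)).
alpha = 2, p = 0.25, q = 0.85.
p^alpha * q^(1-alpha) = 0.25^2 * 0.85^-1 = 0.073529.
(1-p)^alpha * (1-q)^(1-alpha) = 0.75^2 * 0.15^-1 = 3.75.
sum = 0.073529 + 3.75 = 3.823529.
D = (1/1)*log(3.823529) = 1.3412

1.3412


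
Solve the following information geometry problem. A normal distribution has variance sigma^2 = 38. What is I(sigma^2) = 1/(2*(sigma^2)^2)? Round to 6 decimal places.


Fisher information for variance: I(sigma^2) = 1/(2*sigma^4).
sigma^2 = 38, so sigma^4 = 1444.
I = 1/(2*1444) = 1/2888 = 0.000346

0.000346


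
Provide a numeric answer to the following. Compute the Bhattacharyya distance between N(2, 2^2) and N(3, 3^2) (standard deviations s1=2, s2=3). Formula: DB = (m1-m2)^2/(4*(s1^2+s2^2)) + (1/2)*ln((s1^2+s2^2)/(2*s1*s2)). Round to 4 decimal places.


Bhattacharyya distance between two Gaussians:
DB = (m1-m2)^2/(4*(s1^2+s2^2)) + (1/2)*ln((s1^2+s2^2)/(2*s1*s2)).
(m1-m2)^2 = (-1)^2 = 1.
s1^2+s2^2 = 4 + 9 = 13.
term1 = 1/52 = 0.019231.
term2 = 0.5*ln(13/12.0) = 0.040021.
DB = 0.019231 + 0.040021 = 0.0593

0.0593


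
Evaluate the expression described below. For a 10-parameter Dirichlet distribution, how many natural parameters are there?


Exponential family dimension calculation:
Dirichlet with 10 components has 10 natural parameters.

10


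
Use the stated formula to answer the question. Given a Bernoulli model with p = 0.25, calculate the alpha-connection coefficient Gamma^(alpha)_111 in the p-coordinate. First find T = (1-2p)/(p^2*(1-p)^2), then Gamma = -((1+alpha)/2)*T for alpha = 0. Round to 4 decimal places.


Skewness (Amari-Chentsov) tensor: T = (1-2p)/(p^2*(1-p)^2).
p = 0.25, 1-2p = 0.5, p^2 = 0.0625, (1-p)^2 = 0.5625.
T = 0.5/(0.0625 * 0.5625) = 14.222222.
In the p-coordinate, Gamma^(alpha) = Gamma^(0) - (alpha/2)*T with Gamma^(0) = (1/2)*g'(p) = -T/2,
so Gamma^(alpha) = -((1+alpha)/2)*T.
alpha = 0, -(1+alpha)/2 = -0.5.
Gamma = -0.5 * 14.222222 = -7.1111

-7.1111


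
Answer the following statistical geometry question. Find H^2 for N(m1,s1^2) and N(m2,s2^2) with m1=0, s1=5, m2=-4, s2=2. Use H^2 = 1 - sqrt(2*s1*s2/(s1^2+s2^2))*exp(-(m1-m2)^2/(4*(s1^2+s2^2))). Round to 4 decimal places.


Squared Hellinger distance for Gaussians:
H^2 = 1 - sqrt(2*s1*s2/(s1^2+s2^2)) * exp(-(m1-m2)^2/(4*(s1^2+s2^2))).
s1^2 = 25, s2^2 = 4, s1^2+s2^2 = 29.
sqrt(2*5*2/(29)) = 0.830455.
(m1-m2)^2 = (4)^2 = 16.
exp(-16/(4*29)) = exp(-0.137931) = 0.871159.
H^2 = 1 - 0.830455*0.871159 = 0.2765

0.2765


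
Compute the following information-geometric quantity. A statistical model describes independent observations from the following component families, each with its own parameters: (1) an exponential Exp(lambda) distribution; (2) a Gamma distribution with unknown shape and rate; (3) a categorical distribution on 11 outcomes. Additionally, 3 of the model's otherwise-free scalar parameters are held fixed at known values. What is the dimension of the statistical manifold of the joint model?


The dimension of a statistical manifold equals the number of free
(independent) real parameters of the model. For a product of independent
blocks the parameter counts add.
- exponential (lambda): 1.
- Gamma (shape, rate): 2.
- categorical on 11 outcomes (probabilities sum to 1): 11-1 = 10.
Total = 1 + 2 + 10 = 13.
3 parameter(s) fixed at known values: 13 - 3 = 10.
Dimension = 10

10


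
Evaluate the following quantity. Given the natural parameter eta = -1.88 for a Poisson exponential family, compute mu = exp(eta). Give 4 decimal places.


Expectation parameter for Poisson exponential family:
mu = exp(eta).
eta = -1.88.
mu = exp(-1.88) = 0.1526

0.1526


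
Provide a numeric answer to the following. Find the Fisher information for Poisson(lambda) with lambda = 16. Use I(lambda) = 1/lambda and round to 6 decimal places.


Fisher information for Poisson: I(lambda) = 1/lambda.
lambda = 16.
I(lambda) = 1/16 = 0.062500

0.062500


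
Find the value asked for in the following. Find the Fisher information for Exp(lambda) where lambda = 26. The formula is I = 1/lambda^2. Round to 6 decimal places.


Fisher information for exponential: I(lambda) = 1/lambda^2.
lambda = 26, lambda^2 = 676.
I = 1/676 = 0.001479

0.001479


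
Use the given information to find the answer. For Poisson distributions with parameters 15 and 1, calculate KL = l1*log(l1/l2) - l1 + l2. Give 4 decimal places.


KL divergence for Poisson:
KL = l1*log(l1/l2) - l1 + l2.
l1 = 15, l2 = 1.
log(15/1) = 2.70805.
l1*log(l1/l2) = 15 * 2.70805 = 40.620753.
KL = 40.620753 - 15 + 1 = 26.6208

26.6208


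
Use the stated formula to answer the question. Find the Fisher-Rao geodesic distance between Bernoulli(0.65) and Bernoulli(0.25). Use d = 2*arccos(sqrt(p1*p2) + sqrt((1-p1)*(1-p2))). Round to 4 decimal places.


Geodesic distance on Bernoulli manifold:
d(p1,p2) = 2*arccos(sqrt(p1*p2) + sqrt((1-p1)*(1-p2))).
sqrt(p1*p2) = sqrt(0.65*0.25) = 0.403113.
sqrt((1-p1)*(1-p2)) = sqrt(0.35*0.75) = 0.512348.
arg = 0.403113 + 0.512348 = 0.91546.
d = 2*arccos(0.91546) = 0.8283

0.8283


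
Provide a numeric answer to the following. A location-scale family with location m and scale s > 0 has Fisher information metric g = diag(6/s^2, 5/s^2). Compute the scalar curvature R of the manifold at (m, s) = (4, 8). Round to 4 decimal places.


The metric has the form g = (A dm^2 + B ds^2)/s^2 with A = 6, B = 5.
Substitute u = sqrt(A/B)*m: g = B*(du^2 + ds^2)/s^2, i.e. B times the
Poincare upper half-plane metric, which has constant Gaussian curvature -1.
Scaling a 2D metric by a constant c divides the Gaussian curvature by c,
so K = -1/B = -1/(5) = -0.2000 everywhere (the point (m, s) = (4, 8) is irrelevant:
the curvature is constant).
Scalar curvature in dimension 2: R = 2K = -2/(5) = -0.4000.

-0.4000


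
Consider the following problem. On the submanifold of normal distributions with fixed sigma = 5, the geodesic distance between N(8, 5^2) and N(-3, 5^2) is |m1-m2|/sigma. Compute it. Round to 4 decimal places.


On the fixed-variance normal subfamily, geodesic distance = |m1-m2|/sigma.
|8 - -3| = 11.
sigma = 5.
d = 11/5 = 2.2000

2.2000


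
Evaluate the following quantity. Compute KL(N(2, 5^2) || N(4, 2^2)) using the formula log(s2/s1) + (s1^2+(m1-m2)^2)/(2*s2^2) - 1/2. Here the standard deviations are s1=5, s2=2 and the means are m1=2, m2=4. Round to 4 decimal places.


KL divergence between normal distributions:
KL = log(s2/s1) + (s1^2 + (m1-m2)^2)/(2*s2^2) - 1/2.
log(2/5) = -0.916291.
(5^2 + (2-4)^2)/(2*2^2) = (25 + 4)/8 = 3.625.
KL = -0.916291 + 3.625 - 0.5 = 2.2087

2.2087


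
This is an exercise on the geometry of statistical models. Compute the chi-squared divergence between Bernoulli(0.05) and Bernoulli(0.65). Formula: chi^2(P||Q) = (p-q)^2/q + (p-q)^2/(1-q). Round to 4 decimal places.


Chi-squared divergence between Bernoulli distributions:
chi^2 = (p-q)^2/q + (p-q)^2/(1-q).
p = 0.05, q = 0.65, p-q = -0.6.
(p-q)^2 = 0.36.
term1 = 0.36/0.65 = 0.553846.
term2 = 0.36/0.35 = 1.028571.
chi^2 = 0.553846 + 1.028571 = 1.5824

1.5824


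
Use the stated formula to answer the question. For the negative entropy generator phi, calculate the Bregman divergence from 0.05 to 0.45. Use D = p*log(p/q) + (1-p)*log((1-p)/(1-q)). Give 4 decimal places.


Bregman divergence with negative entropy generator:
D = p*log(p/q) + (1-p)*log((1-p)/(1-q)).
p = 0.05, q = 0.45.
p*log(p/q) = 0.05*log(0.05/0.45) = -0.109861.
(1-p)*log((1-p)/(1-q)) = 0.95*log(0.95/0.55) = 0.519217.
D = -0.109861 + 0.519217 = 0.4094

0.4094


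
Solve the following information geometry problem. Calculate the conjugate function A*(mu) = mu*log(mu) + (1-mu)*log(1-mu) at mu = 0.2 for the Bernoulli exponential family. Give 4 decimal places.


Legendre transform for Bernoulli:
A*(mu) = mu*log(mu) + (1-mu)*log(1-mu).
mu = 0.2, 1-mu = 0.8.
mu*log(mu) = 0.2*log(0.2) = -0.321888.
(1-mu)*log(1-mu) = 0.8*log(0.8) = -0.178515.
A* = -0.321888 + -0.178515 = -0.5004

-0.5004


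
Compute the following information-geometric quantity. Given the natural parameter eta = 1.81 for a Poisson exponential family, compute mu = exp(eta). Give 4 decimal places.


Expectation parameter for Poisson exponential family:
mu = exp(eta).
eta = 1.81.
mu = exp(1.81) = 6.1104

6.1104


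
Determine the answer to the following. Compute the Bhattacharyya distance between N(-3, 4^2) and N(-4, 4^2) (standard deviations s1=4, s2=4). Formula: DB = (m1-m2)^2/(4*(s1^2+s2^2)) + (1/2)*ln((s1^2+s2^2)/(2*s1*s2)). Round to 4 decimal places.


Bhattacharyya distance between two Gaussians:
DB = (m1-m2)^2/(4*(s1^2+s2^2)) + (1/2)*ln((s1^2+s2^2)/(2*s1*s2)).
(m1-m2)^2 = (1)^2 = 1.
s1^2+s2^2 = 16 + 16 = 32.
term1 = 1/128 = 0.007812.
term2 = 0.5*ln(32/32.0) = 0.0.
DB = 0.007812 + 0.0 = 0.0078

0.0078


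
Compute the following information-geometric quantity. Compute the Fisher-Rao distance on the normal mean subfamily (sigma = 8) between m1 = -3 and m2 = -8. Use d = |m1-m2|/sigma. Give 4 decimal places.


On the fixed-variance normal subfamily, geodesic distance = |m1-m2|/sigma.
|-3 - -8| = 5.
sigma = 8.
d = 5/8 = 0.6250

0.6250


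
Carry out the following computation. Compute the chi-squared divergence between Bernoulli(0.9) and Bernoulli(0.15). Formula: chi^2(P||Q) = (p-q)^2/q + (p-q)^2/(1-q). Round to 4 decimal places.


Chi-squared divergence between Bernoulli distributions:
chi^2 = (p-q)^2/q + (p-q)^2/(1-q).
p = 0.9, q = 0.15, p-q = 0.75.
(p-q)^2 = 0.5625.
term1 = 0.5625/0.15 = 3.75.
term2 = 0.5625/0.85 = 0.661765.
chi^2 = 3.75 + 0.661765 = 4.4118

4.4118


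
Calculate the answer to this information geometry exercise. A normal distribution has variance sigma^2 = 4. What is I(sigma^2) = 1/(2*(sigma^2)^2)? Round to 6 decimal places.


Fisher information for variance: I(sigma^2) = 1/(2*sigma^4).
sigma^2 = 4, so sigma^4 = 16.
I = 1/(2*16) = 1/32 = 0.031250

0.031250


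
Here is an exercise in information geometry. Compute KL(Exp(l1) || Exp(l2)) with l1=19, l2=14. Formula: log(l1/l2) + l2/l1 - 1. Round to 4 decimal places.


KL divergence for exponential family:
KL = log(l1/l2) + l2/l1 - 1.
log(19/14) = 0.305382.
14/19 = 0.736842.
KL = 0.305382 + 0.736842 - 1 = 0.0422

0.0422


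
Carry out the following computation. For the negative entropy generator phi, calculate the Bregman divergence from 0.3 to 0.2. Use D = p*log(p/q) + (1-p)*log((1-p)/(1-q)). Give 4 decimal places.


Bregman divergence with negative entropy generator:
D = p*log(p/q) + (1-p)*log((1-p)/(1-q)).
p = 0.3, q = 0.2.
p*log(p/q) = 0.3*log(0.3/0.2) = 0.12164.
(1-p)*log((1-p)/(1-q)) = 0.7*log(0.7/0.8) = -0.093472.
D = 0.12164 + -0.093472 = 0.0282

0.0282


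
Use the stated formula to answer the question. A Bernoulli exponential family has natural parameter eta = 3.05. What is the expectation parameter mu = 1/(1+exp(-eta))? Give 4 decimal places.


Dual coordinate (expectation parameter) for Bernoulli:
mu = 1/(1+exp(-eta)).
eta = 3.05.
exp(-eta) = exp(-3.05) = 0.047359.
mu = 1/(1+0.047359) = 0.9548

0.9548


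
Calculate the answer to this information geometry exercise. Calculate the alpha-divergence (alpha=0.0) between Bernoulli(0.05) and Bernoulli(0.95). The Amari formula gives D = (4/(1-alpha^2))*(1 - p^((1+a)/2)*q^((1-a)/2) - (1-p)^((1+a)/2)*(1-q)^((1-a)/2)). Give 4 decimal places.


Amari alpha-divergence:
D = (4/(1-alpha^2))*(1 - p^((1+a)/2)*q^((1-a)/2) - (1-p)^((1+a)/2)*(1-q)^((1-a)/2)).
alpha = 0.0, p = 0.05, q = 0.95.
e1 = (1+alpha)/2 = 0.5, e2 = (1-alpha)/2 = 0.5.
t1 = p^e1 * q^e2 = 0.05^0.5 * 0.95^0.5 = 0.217945.
t2 = (1-p)^e1 * (1-q)^e2 = 0.95^0.5 * 0.05^0.5 = 0.217945.
4/(1-alpha^2) = 4.0.
D = 4.0*(1 - 0.217945 - 0.217945) = 2.2564

2.2564


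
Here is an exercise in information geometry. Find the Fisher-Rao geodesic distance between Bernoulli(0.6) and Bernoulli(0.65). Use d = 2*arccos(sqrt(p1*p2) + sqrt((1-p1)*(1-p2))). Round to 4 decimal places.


Geodesic distance on Bernoulli manifold:
d(p1,p2) = 2*arccos(sqrt(p1*p2) + sqrt((1-p1)*(1-p2))).
sqrt(p1*p2) = sqrt(0.6*0.65) = 0.6245.
sqrt((1-p1)*(1-p2)) = sqrt(0.4*0.35) = 0.374166.
arg = 0.6245 + 0.374166 = 0.998666.
d = 2*arccos(0.998666) = 0.1033

0.1033


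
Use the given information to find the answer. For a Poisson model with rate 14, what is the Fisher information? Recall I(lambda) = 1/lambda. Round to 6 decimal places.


Fisher information for Poisson: I(lambda) = 1/lambda.
lambda = 14.
I(lambda) = 1/14 = 0.071429

0.071429


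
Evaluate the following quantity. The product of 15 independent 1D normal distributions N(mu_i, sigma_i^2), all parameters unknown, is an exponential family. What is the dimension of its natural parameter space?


Exponential family dimension calculation:
Each univariate normal has two natural parameters (mu/sigma^2 and -1/(2 sigma^2)).
With 15 independent components, dim = 2 * 15 = 30.

30


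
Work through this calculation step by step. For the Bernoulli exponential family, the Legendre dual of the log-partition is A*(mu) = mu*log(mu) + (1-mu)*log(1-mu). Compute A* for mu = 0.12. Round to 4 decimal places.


Legendre transform for Bernoulli:
A*(mu) = mu*log(mu) + (1-mu)*log(1-mu).
mu = 0.12, 1-mu = 0.88.
mu*log(mu) = 0.12*log(0.12) = -0.254432.
(1-mu)*log(1-mu) = 0.88*log(0.88) = -0.112493.
A* = -0.254432 + -0.112493 = -0.3669

-0.3669


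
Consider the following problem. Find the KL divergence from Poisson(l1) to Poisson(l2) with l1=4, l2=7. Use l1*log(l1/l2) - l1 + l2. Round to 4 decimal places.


KL divergence for Poisson:
KL = l1*log(l1/l2) - l1 + l2.
l1 = 4, l2 = 7.
log(4/7) = -0.559616.
l1*log(l1/l2) = 4 * -0.559616 = -2.238463.
KL = -2.238463 - 4 + 7 = 0.7615

0.7615


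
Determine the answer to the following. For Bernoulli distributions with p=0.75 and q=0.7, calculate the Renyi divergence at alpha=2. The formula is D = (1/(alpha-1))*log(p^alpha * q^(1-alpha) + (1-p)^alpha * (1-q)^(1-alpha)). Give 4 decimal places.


Renyi divergence of order alpha between Bernoulli distributions:
D = (1/(alpha-1))*log(p^alpha * q^(1-alpha) + (1-p)^alpha * (1-q)^(1-alpha)).
alpha = 2, p = 0.75, q = 0.7.
p^alpha * q^(1-alpha) = 0.75^2 * 0.7^-1 = 0.803571.
(1-p)^alpha * (1-q)^(1-alpha) = 0.25^2 * 0.3^-1 = 0.208333.
sum = 0.803571 + 0.208333 = 1.011905.
D = (1/1)*log(1.011905) = 0.0118

0.0118


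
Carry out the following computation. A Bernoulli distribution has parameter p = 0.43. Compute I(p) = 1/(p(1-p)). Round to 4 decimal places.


For Bernoulli(p), Fisher information is I(p) = 1/(p*(1-p)).
p = 0.43, 1-p = 0.57.
p*(1-p) = 0.2451.
I(p) = 1/0.2451 = 4.0800

4.0800


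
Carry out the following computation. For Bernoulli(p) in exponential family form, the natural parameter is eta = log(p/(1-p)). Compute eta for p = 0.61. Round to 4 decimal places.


Natural parameter for Bernoulli: eta = log(p/(1-p)).
p = 0.61, 1-p = 0.39.
p/(1-p) = 1.564103.
eta = log(1.564103) = 0.4473

0.4473


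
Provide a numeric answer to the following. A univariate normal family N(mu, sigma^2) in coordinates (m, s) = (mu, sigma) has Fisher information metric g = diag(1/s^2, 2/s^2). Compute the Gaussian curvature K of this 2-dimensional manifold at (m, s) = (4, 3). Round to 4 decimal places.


The metric has the form g = (A dm^2 + B ds^2)/s^2 with A = 1, B = 2.
Substitute u = sqrt(A/B)*m: g = B*(du^2 + ds^2)/s^2, i.e. B times the
Poincare upper half-plane metric, which has constant Gaussian curvature -1.
Scaling a 2D metric by a constant c divides the Gaussian curvature by c,
so K = -1/B = -1/(2) = -0.5000 everywhere (the point (m, s) = (4, 3) is irrelevant:
the curvature is constant).
The requested Gaussian curvature is K = -0.5000.

-0.5000


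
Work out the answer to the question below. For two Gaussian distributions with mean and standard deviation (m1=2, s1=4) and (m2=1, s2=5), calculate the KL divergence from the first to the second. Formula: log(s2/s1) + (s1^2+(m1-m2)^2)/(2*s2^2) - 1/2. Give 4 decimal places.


KL divergence between normal distributions:
KL = log(s2/s1) + (s1^2 + (m1-m2)^2)/(2*s2^2) - 1/2.
log(5/4) = 0.223144.
(4^2 + (2-1)^2)/(2*5^2) = (16 + 1)/50 = 0.34.
KL = 0.223144 + 0.34 - 0.5 = 0.0631

0.0631


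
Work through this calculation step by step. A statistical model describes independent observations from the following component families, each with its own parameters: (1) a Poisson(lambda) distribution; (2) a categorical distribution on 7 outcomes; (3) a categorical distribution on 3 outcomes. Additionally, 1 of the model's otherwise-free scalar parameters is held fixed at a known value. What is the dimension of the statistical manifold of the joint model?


The dimension of a statistical manifold equals the number of free
(independent) real parameters of the model. For a product of independent
blocks the parameter counts add.
- Poisson (lambda): 1.
- categorical on 7 outcomes (probabilities sum to 1): 7-1 = 6.
- categorical on 3 outcomes (probabilities sum to 1): 3-1 = 2.
Total = 1 + 6 + 2 = 9.
1 parameter(s) fixed at known values: 9 - 1 = 8.
Dimension = 8

8


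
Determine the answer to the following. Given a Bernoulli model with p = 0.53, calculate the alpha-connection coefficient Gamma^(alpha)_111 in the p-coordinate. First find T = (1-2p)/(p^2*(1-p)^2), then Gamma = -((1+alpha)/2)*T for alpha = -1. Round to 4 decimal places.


Skewness (Amari-Chentsov) tensor: T = (1-2p)/(p^2*(1-p)^2).
p = 0.53, 1-2p = -0.06, p^2 = 0.2809, (1-p)^2 = 0.2209.
T = -0.06/(0.2809 * 0.2209) = -0.96695.
In the p-coordinate, Gamma^(alpha) = Gamma^(0) - (alpha/2)*T with Gamma^(0) = (1/2)*g'(p) = -T/2,
so Gamma^(alpha) = -((1+alpha)/2)*T.
alpha = -1, -(1+alpha)/2 = 0.0.
Gamma = 0.0 * -0.96695 = 0.0000

0.0000


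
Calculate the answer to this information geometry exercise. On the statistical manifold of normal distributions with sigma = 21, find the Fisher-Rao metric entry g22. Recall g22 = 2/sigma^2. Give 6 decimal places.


For the 2-parameter normal family, the Fisher metric has:
  g11 = 1/sigma^2, g22 = 2/sigma^2.
sigma = 21, sigma^2 = 441.
g22 = 0.004535

0.004535


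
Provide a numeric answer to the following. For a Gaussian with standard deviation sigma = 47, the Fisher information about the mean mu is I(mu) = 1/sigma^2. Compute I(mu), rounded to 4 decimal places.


The Fisher information for the mean of a normal distribution is I(mu) = 1/sigma^2.
sigma = 47, so sigma^2 = 2209.
I(mu) = 1/2209 = 0.0005

0.0005


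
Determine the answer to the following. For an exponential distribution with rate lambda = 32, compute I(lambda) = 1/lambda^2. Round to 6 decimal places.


Fisher information for exponential: I(lambda) = 1/lambda^2.
lambda = 32, lambda^2 = 1024.
I = 1/1024 = 0.000977

0.000977


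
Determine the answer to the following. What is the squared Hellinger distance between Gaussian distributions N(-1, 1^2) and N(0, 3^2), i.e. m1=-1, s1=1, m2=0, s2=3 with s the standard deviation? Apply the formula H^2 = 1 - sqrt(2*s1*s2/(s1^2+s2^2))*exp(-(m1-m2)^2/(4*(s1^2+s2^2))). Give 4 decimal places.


Squared Hellinger distance for Gaussians:
H^2 = 1 - sqrt(2*s1*s2/(s1^2+s2^2)) * exp(-(m1-m2)^2/(4*(s1^2+s2^2))).
s1^2 = 1, s2^2 = 9, s1^2+s2^2 = 10.
sqrt(2*1*3/(10)) = 0.774597.
(m1-m2)^2 = (-1)^2 = 1.
exp(-1/(4*10)) = exp(-0.025) = 0.97531.
H^2 = 1 - 0.774597*0.97531 = 0.2445

0.2445
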